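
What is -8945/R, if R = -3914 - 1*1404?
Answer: 8945/5318 ≈ 1.6820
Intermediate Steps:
R = -5318 (R = -3914 - 1404 = -5318)
-8945/R = -8945/(-5318) = -8945*(-1/5318) = 8945/5318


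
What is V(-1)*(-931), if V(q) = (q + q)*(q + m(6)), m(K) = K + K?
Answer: 20482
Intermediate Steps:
m(K) = 2*K
V(q) = 2*q*(12 + q) (V(q) = (q + q)*(q + 2*6) = (2*q)*(q + 12) = (2*q)*(12 + q) = 2*q*(12 + q))
V(-1)*(-931) = (2*(-1)*(12 - 1))*(-931) = (2*(-1)*11)*(-931) = -22*(-931) = 20482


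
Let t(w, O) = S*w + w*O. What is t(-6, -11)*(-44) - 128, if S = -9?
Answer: -5408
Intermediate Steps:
t(w, O) = -9*w + O*w (t(w, O) = -9*w + w*O = -9*w + O*w)
t(-6, -11)*(-44) - 128 = -6*(-9 - 11)*(-44) - 128 = -6*(-20)*(-44) - 128 = 120*(-44) - 128 = -5280 - 128 = -5408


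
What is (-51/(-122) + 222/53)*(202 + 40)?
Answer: 3604227/3233 ≈ 1114.8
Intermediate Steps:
(-51/(-122) + 222/53)*(202 + 40) = (-51*(-1/122) + 222*(1/53))*242 = (51/122 + 222/53)*242 = (29787/6466)*242 = 3604227/3233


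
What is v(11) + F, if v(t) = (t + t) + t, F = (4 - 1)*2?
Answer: 39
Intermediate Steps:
F = 6 (F = 3*2 = 6)
v(t) = 3*t (v(t) = 2*t + t = 3*t)
v(11) + F = 3*11 + 6 = 33 + 6 = 39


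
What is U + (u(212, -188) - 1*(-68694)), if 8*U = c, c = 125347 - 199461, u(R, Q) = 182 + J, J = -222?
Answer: 237559/4 ≈ 59390.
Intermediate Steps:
u(R, Q) = -40 (u(R, Q) = 182 - 222 = -40)
c = -74114
U = -37057/4 (U = (⅛)*(-74114) = -37057/4 ≈ -9264.3)
U + (u(212, -188) - 1*(-68694)) = -37057/4 + (-40 - 1*(-68694)) = -37057/4 + (-40 + 68694) = -37057/4 + 68654 = 237559/4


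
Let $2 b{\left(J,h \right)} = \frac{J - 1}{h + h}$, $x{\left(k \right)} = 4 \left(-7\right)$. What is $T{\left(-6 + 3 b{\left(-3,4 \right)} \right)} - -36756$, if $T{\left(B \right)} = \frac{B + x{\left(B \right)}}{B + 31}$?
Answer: $\frac{3565193}{97} \approx 36755.0$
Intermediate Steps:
$x{\left(k \right)} = -28$
$b{\left(J,h \right)} = \frac{-1 + J}{4 h}$ ($b{\left(J,h \right)} = \frac{\left(J - 1\right) \frac{1}{h + h}}{2} = \frac{\left(-1 + J\right) \frac{1}{2 h}}{2} = \frac{\frac{1}{2} \frac{1}{h} \left(-1 + J\right)}{2} = \frac{-1 + J}{4 h}$)
$T{\left(B \right)} = \frac{-28 + B}{31 + B}$ ($T{\left(B \right)} = \frac{B - 28}{B + 31} = \frac{-28 + B}{31 + B}$)
$T{\left(-6 + 3 b{\left(-3,4 \right)} \right)} - -36756 = \frac{-28 - \left(6 - 3 \frac{-1 - 3}{4 \cdot 4}\right)}{31 - \left(6 - 3 \frac{-1 - 3}{4 \cdot 4}\right)} - -36756 = \frac{-28 - \left(6 - 3 \cdot \frac{1}{4} \cdot \frac{1}{4} \left(-4\right)\right)}{31 - \left(6 - 3 \cdot \frac{1}{4} \cdot \frac{1}{4} \left(-4\right)\right)} + 36756 = \frac{-28 + \left(-6 + 3 \left(- \frac{1}{4}\right)\right)}{31 + \left(-6 + 3 \left(- \frac{1}{4}\right)\right)} + 36756 = \frac{-28 - \frac{27}{4}}{31 - \frac{27}{4}} + 36756 = \frac{1}{\frac{97}{4}} \left(- \frac{139}{4}\right) + 36756 = \frac{4}{97} \left(- \frac{139}{4}\right) + 36756 = - \frac{139}{97} + 36756 = \frac{3565193}{97}$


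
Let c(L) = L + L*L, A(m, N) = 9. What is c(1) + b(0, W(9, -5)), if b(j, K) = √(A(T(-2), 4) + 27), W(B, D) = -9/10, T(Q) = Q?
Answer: 8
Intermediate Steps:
W(B, D) = -9/10 (W(B, D) = -9*⅒ = -9/10)
c(L) = L + L²
b(j, K) = 6 (b(j, K) = √(9 + 27) = √36 = 6)
c(1) + b(0, W(9, -5)) = 1*(1 + 1) + 6 = 1*2 + 6 = 2 + 6 = 8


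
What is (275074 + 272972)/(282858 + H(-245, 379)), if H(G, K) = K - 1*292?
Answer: 182682/94315 ≈ 1.9369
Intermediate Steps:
H(G, K) = -292 + K (H(G, K) = K - 292 = -292 + K)
(275074 + 272972)/(282858 + H(-245, 379)) = (275074 + 272972)/(282858 + (-292 + 379)) = 548046/(282858 + 87) = 548046/282945 = 548046*(1/282945) = 182682/94315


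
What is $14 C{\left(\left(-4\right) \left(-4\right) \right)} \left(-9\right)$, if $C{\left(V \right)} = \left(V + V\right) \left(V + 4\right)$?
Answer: $-80640$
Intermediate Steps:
$C{\left(V \right)} = 2 V \left(4 + V\right)$
$14 C{\left(\left(-4\right) \left(-4\right) \right)} \left(-9\right) = 14 \cdot 2 \left(\left(-4\right) \left(-4\right)\right) \left(4 - -16\right) \left(-9\right) = 14 \cdot 2 \cdot 16 \left(4 + 16\right) \left(-9\right) = 14 \cdot 2 \cdot 16 \cdot 20 \left(-9\right) = 14 \cdot 640 \left(-9\right) = 8960 \left(-9\right) = -80640$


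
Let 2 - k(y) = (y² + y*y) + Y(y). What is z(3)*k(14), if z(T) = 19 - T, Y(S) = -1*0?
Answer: -6240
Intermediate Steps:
Y(S) = 0
k(y) = 2 - 2*y² (k(y) = 2 - ((y² + y*y) + 0) = 2 - ((y² + y²) + 0) = 2 - (2*y² + 0) = 2 - 2*y²)
z(3)*k(14) = (19 - 1*3)*(2 - 2*14²) = (19 - 3)*(2 - 2*196) = 16*(2 - 392) = 16*(-390) = -6240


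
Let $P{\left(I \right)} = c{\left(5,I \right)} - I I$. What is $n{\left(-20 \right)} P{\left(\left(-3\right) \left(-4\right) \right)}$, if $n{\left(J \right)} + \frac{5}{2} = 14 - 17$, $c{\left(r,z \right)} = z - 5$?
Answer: $\frac{1507}{2} \approx 753.5$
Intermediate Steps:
$c{\left(r,z \right)} = -5 + z$
$P{\left(I \right)} = -5 + I - I^{2}$ ($P{\left(I \right)} = \left(-5 + I\right) - I I = \left(-5 + I\right) - I^{2} = -5 + I - I^{2}$)
$n{\left(J \right)} = - \frac{11}{2}$ ($n{\left(J \right)} = - \frac{5}{2} + \left(14 - 17\right) = - \frac{5}{2} - 3 = - \frac{11}{2}$)
$n{\left(-20 \right)} P{\left(\left(-3\right) \left(-4\right) \right)} = - \frac{11 \left(-5 - -12 - \left(\left(-3\right) \left(-4\right)\right)^{2}\right)}{2} = - \frac{11 \left(-5 + 12 - 12^{2}\right)}{2} = - \frac{11 \left(-5 + 12 - 144\right)}{2} = \left(- \frac{11}{2}\right) \left(-137\right) = \frac{1507}{2}$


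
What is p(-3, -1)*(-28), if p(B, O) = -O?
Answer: -28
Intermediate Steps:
p(-3, -1)*(-28) = -1*(-1)*(-28) = 1*(-28) = -28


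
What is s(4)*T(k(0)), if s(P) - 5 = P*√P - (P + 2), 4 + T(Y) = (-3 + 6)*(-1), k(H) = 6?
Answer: -49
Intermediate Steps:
T(Y) = -7 (T(Y) = -4 + (-3 + 6)*(-1) = -4 + 3*(-1) = -4 - 3 = -7)
s(P) = 3 + P^(3/2) - P (s(P) = 5 + (P*√P - (P + 2)) = 5 + (P^(3/2) - (2 + P)) = 5 + (P^(3/2) + (-2 - P)) = 5 + (-2 + P^(3/2) - P) = 3 + P^(3/2) - P)
s(4)*T(k(0)) = (3 + 4^(3/2) - 1*4)*(-7) = (3 + 8 - 4)*(-7) = 7*(-7) = -49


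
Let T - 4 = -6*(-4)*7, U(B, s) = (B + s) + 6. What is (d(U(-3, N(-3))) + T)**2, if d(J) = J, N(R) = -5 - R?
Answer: 29929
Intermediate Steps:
U(B, s) = 6 + B + s
T = 172 (T = 4 - 6*(-4)*7 = 4 + 24*7 = 4 + 168 = 172)
(d(U(-3, N(-3))) + T)**2 = ((6 - 3 + (-5 - 1*(-3))) + 172)**2 = ((6 - 3 + (-5 + 3)) + 172)**2 = ((6 - 3 - 2) + 172)**2 = (1 + 172)**2 = 173**2 = 29929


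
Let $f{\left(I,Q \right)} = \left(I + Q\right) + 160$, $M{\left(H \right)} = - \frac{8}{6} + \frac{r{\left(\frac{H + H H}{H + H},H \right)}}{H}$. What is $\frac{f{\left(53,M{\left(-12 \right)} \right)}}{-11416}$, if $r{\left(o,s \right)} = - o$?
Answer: $- \frac{5069}{273984} \approx -0.018501$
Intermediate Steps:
$M{\left(H \right)} = - \frac{4}{3} - \frac{H + H^{2}}{2 H^{2}}$ ($M{\left(H \right)} = - \frac{8}{6} + \frac{\left(-1\right) \frac{H + H H}{H + H}}{H} = \left(-8\right) \frac{1}{6} + \frac{\left(-1\right) \frac{H + H^{2}}{2 H}}{H} = - \frac{4}{3} + \frac{\left(-1\right) \left(H + H^{2}\right) \frac{1}{2 H}}{H} = - \frac{4}{3} + \frac{\left(-1\right) \frac{H + H^{2}}{2 H}}{H} = - \frac{4}{3} + \frac{\left(- \frac{1}{2}\right) \frac{1}{H} \left(H + H^{2}\right)}{H} = - \frac{4}{3} - \frac{H + H^{2}}{2 H^{2}}$)
$f{\left(I,Q \right)} = 160 + I + Q$
$\frac{f{\left(53,M{\left(-12 \right)} \right)}}{-11416} = \frac{160 + 53 + \frac{-3 - -132}{6 \left(-12\right)}}{-11416} = \left(160 + 53 + \frac{1}{6} \left(- \frac{1}{12}\right) \left(-3 + 132\right)\right) \left(- \frac{1}{11416}\right) = \left(160 + 53 + \frac{1}{6} \left(- \frac{1}{12}\right) 129\right) \left(- \frac{1}{11416}\right) = \left(160 + 53 - \frac{43}{24}\right) \left(- \frac{1}{11416}\right) = \frac{5069}{24} \left(- \frac{1}{11416}\right) = - \frac{5069}{273984}$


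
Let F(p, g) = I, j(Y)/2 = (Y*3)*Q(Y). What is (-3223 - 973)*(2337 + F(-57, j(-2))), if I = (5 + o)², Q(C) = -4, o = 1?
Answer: -9957108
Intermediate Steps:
j(Y) = -24*Y (j(Y) = 2*((Y*3)*(-4)) = 2*((3*Y)*(-4)) = 2*(-12*Y) = -24*Y)
I = 36 (I = (5 + 1)² = 6² = 36)
F(p, g) = 36
(-3223 - 973)*(2337 + F(-57, j(-2))) = (-3223 - 973)*(2337 + 36) = -4196*2373 = -9957108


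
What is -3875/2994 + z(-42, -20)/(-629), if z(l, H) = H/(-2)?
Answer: -2467315/1883226 ≈ -1.3102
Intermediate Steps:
z(l, H) = -H/2 (z(l, H) = H*(-½) = -H/2)
-3875/2994 + z(-42, -20)/(-629) = -3875/2994 - ½*(-20)/(-629) = -3875*1/2994 + 10*(-1/629) = -3875/2994 - 10/629 = -2467315/1883226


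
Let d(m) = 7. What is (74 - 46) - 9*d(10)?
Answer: -35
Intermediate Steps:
(74 - 46) - 9*d(10) = (74 - 46) - 9*7 = 28 - 63 = -35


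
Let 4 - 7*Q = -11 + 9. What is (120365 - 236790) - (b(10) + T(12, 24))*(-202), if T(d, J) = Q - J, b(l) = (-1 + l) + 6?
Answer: -826489/7 ≈ -1.1807e+5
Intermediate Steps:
b(l) = 5 + l
Q = 6/7 (Q = 4/7 - (-11 + 9)/7 = 4/7 - ⅐*(-2) = 4/7 + 2/7 = 6/7 ≈ 0.85714)
T(d, J) = 6/7 - J
(120365 - 236790) - (b(10) + T(12, 24))*(-202) = (120365 - 236790) - ((5 + 10) + (6/7 - 1*24))*(-202) = -116425 - (15 + (6/7 - 24))*(-202) = -116425 - (15 - 162/7)*(-202) = -116425 - (-57)*(-202)/7 = -116425 - 1*11514/7 = -116425 - 11514/7 = -826489/7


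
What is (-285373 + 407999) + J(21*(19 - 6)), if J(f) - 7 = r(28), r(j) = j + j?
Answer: 122689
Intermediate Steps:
r(j) = 2*j
J(f) = 63 (J(f) = 7 + 2*28 = 7 + 56 = 63)
(-285373 + 407999) + J(21*(19 - 6)) = (-285373 + 407999) + 63 = 122626 + 63 = 122689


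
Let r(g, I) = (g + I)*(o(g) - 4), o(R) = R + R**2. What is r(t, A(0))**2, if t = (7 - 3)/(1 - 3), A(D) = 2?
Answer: 0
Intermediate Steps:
t = -2 (t = 4/(-2) = 4*(-1/2) = -2)
r(g, I) = (-4 + g*(1 + g))*(I + g) (r(g, I) = (g + I)*(g*(1 + g) - 4) = (I + g)*(-4 + g*(1 + g)) = (-4 + g*(1 + g))*(I + g))
r(t, A(0))**2 = (-4*2 - 4*(-2) + (-2)**2*(1 - 2) + 2*(-2)*(1 - 2))**2 = (-8 + 8 + 4*(-1) + 2*(-2)*(-1))**2 = (-8 + 8 - 4 + 4)**2 = 0**2 = 0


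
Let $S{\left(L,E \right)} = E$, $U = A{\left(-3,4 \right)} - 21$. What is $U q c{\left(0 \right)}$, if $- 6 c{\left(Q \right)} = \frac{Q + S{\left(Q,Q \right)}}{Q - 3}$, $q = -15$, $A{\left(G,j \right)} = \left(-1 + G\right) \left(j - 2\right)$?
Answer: $0$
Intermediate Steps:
$A{\left(G,j \right)} = \left(-1 + G\right) \left(-2 + j\right)$
$U = -29$ ($U = \left(2 - 4 - -6 - 12\right) - 21 = \left(2 - 4 + 6 - 12\right) - 21 = -8 - 21 = -29$)
$c{\left(Q \right)} = - \frac{Q}{3 \left(-3 + Q\right)}$ ($c{\left(Q \right)} = - \frac{\left(Q + Q\right) \frac{1}{Q - 3}}{6} = - \frac{2 Q \frac{1}{-3 + Q}}{6} = - \frac{Q}{3 \left(-3 + Q\right)}$)
$U q c{\left(0 \right)} = \left(-29\right) \left(-15\right) \left(\left(-1\right) 0 \frac{1}{-9 + 3 \cdot 0}\right) = 435 \left(\left(-1\right) 0 \frac{1}{-9 + 0}\right) = 435 \left(\left(-1\right) 0 \frac{1}{-9}\right) = 435 \left(\left(-1\right) 0 \left(- \frac{1}{9}\right)\right) = 435 \cdot 0 = 0$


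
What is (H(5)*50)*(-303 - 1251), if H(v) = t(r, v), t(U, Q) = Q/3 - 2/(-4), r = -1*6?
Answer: -168350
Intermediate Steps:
r = -6
t(U, Q) = ½ + Q/3 (t(U, Q) = Q*(⅓) - 2*(-¼) = Q/3 + ½ = ½ + Q/3)
H(v) = ½ + v/3
(H(5)*50)*(-303 - 1251) = ((½ + (⅓)*5)*50)*(-303 - 1251) = ((½ + 5/3)*50)*(-1554) = ((13/6)*50)*(-1554) = (325/3)*(-1554) = -168350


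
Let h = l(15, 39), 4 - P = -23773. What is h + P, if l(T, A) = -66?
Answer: 23711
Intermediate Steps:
P = 23777 (P = 4 - 1*(-23773) = 4 + 23773 = 23777)
h = -66
h + P = -66 + 23777 = 23711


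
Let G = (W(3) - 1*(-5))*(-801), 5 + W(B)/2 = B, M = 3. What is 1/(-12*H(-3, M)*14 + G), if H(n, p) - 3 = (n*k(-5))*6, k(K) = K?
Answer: -1/16425 ≈ -6.0883e-5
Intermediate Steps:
W(B) = -10 + 2*B
H(n, p) = 3 - 30*n (H(n, p) = 3 + (n*(-5))*6 = 3 - 5*n*6 = 3 - 30*n)
G = -801 (G = ((-10 + 2*3) - 1*(-5))*(-801) = ((-10 + 6) + 5)*(-801) = (-4 + 5)*(-801) = 1*(-801) = -801)
1/(-12*H(-3, M)*14 + G) = 1/(-12*(3 - 30*(-3))*14 - 801) = 1/(-12*(3 + 90)*14 - 801) = 1/(-12*93*14 - 801) = 1/(-1116*14 - 801) = 1/(-15624 - 801) = 1/(-16425) = -1/16425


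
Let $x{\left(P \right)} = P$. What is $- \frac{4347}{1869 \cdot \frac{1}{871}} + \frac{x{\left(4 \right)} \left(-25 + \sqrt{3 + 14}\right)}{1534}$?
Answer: $- \frac{138292249}{68263} + \frac{2 \sqrt{17}}{767} \approx -2025.9$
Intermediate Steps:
$- \frac{4347}{1869 \cdot \frac{1}{871}} + \frac{x{\left(4 \right)} \left(-25 + \sqrt{3 + 14}\right)}{1534} = - \frac{4347}{1869 \cdot \frac{1}{871}} + \frac{4 \left(-25 + \sqrt{3 + 14}\right)}{1534} = - \frac{4347}{1869 \cdot \frac{1}{871}} + 4 \left(-25 + \sqrt{17}\right) \frac{1}{1534} = - \frac{4347}{\frac{1869}{871}} + \left(-100 + 4 \sqrt{17}\right) \frac{1}{1534} = \left(-4347\right) \frac{871}{1869} - \left(\frac{50}{767} - \frac{2 \sqrt{17}}{767}\right) = - \frac{180297}{89} - \left(\frac{50}{767} - \frac{2 \sqrt{17}}{767}\right) = - \frac{138292249}{68263} + \frac{2 \sqrt{17}}{767}$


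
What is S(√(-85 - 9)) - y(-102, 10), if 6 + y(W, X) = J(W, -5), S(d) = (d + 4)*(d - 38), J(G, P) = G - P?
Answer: -143 - 34*I*√94 ≈ -143.0 - 329.64*I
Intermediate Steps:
S(d) = (-38 + d)*(4 + d) (S(d) = (4 + d)*(-38 + d) = (-38 + d)*(4 + d))
y(W, X) = -1 + W (y(W, X) = -6 + (W - 1*(-5)) = -6 + (W + 5) = -6 + (5 + W) = -1 + W)
S(√(-85 - 9)) - y(-102, 10) = (-152 + (√(-85 - 9))² - 34*√(-85 - 9)) - (-1 - 102) = (-152 + (√(-94))² - 34*I*√94) - 1*(-103) = (-152 + (I*√94)² - 34*I*√94) + 103 = (-152 - 94 - 34*I*√94) + 103 = (-246 - 34*I*√94) + 103 = -143 - 34*I*√94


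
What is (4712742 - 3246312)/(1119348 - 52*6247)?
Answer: 733215/397252 ≈ 1.8457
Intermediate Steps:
(4712742 - 3246312)/(1119348 - 52*6247) = 1466430/(1119348 - 324844) = 1466430/794504 = 1466430*(1/794504) = 733215/397252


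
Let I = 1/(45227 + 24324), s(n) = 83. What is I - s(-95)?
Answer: -5772732/69551 ≈ -83.000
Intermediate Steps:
I = 1/69551 ≈ 1.4378e-5
I - s(-95) = 1/69551 - 1*83 = 1/69551 - 83 = -5772732/69551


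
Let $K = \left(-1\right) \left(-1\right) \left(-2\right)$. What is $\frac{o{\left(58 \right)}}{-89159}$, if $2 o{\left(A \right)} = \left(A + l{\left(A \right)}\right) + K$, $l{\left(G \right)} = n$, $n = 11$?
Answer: $- \frac{67}{178318} \approx -0.00037573$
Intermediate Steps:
$K = -2$ ($K = 1 \left(-2\right) = -2$)
$l{\left(G \right)} = 11$
$o{\left(A \right)} = \frac{9}{2} + \frac{A}{2}$ ($o{\left(A \right)} = \frac{\left(A + 11\right) - 2}{2} = \frac{\left(11 + A\right) - 2}{2} = \frac{9 + A}{2} = \frac{9}{2} + \frac{A}{2}$)
$\frac{o{\left(58 \right)}}{-89159} = \frac{\frac{9}{2} + \frac{1}{2} \cdot 58}{-89159} = \left(\frac{9}{2} + 29\right) \left(- \frac{1}{89159}\right) = \frac{67}{2} \left(- \frac{1}{89159}\right) = - \frac{67}{178318}$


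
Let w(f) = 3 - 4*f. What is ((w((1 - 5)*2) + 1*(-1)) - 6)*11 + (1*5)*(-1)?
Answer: 303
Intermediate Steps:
((w((1 - 5)*2) + 1*(-1)) - 6)*11 + (1*5)*(-1) = (((3 - 4*(1 - 5)*2) + 1*(-1)) - 6)*11 + (1*5)*(-1) = (((3 - (-16)*2) - 1) - 6)*11 + 5*(-1) = (((3 - 4*(-8)) - 1) - 6)*11 - 5 = (((3 + 32) - 1) - 6)*11 - 5 = ((35 - 1) - 6)*11 - 5 = (34 - 6)*11 - 5 = 28*11 - 5 = 308 - 5 = 303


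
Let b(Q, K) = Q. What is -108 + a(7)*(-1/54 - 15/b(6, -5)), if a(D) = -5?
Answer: -2576/27 ≈ -95.407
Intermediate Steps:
-108 + a(7)*(-1/54 - 15/b(6, -5)) = -108 - 5*(-1/54 - 15/6) = -108 - 5*(-1*1/54 - 15*1/6) = -108 - 5*(-1/54 - 5/2) = -108 - 5*(-68/27) = -108 + 340/27 = -2576/27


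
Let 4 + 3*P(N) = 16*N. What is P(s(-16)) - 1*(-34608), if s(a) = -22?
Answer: 103468/3 ≈ 34489.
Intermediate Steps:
P(N) = -4/3 + 16*N/3 (P(N) = -4/3 + (16*N)/3 = -4/3 + 16*N/3)
P(s(-16)) - 1*(-34608) = (-4/3 + (16/3)*(-22)) - 1*(-34608) = (-4/3 - 352/3) + 34608 = -356/3 + 34608 = 103468/3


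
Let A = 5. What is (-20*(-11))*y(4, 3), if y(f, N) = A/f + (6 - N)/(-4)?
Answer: 110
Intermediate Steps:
y(f, N) = -3/2 + 5/f + N/4 (y(f, N) = 5/f + (6 - N)/(-4) = 5/f + (6 - N)*(-¼) = 5/f + (-3/2 + N/4) = -3/2 + 5/f + N/4)
(-20*(-11))*y(4, 3) = (-20*(-11))*((¼)*(20 + 4*(-6 + 3))/4) = 220*((¼)*(¼)*(20 + 4*(-3))) = 220*((¼)*(¼)*(20 - 12)) = 220*((¼)*(¼)*8) = 220*(½) = 110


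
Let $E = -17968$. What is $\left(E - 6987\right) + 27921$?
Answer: $2966$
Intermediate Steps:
$\left(E - 6987\right) + 27921 = \left(-17968 - 6987\right) + 27921 = -24955 + 27921 = 2966$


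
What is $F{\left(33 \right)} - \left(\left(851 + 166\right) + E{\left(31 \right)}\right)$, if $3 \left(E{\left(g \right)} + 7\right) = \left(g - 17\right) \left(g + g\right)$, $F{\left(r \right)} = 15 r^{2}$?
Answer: $\frac{45107}{3} \approx 15036.0$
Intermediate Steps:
$E{\left(g \right)} = -7 + \frac{2 g \left(-17 + g\right)}{3}$ ($E{\left(g \right)} = -7 + \frac{\left(g - 17\right) \left(g + g\right)}{3} = -7 + \frac{\left(-17 + g\right) 2 g}{3} = -7 + \frac{2 g \left(-17 + g\right)}{3}$)
$F{\left(33 \right)} - \left(\left(851 + 166\right) + E{\left(31 \right)}\right) = 15 \cdot 33^{2} - \left(\left(851 + 166\right) - \left(\frac{1075}{3} - \frac{1922}{3}\right)\right) = 15 \cdot 1089 - \left(1017 - - \frac{847}{3}\right) = 16335 - \left(1017 - - \frac{847}{3}\right) = 16335 - \left(1017 + \frac{847}{3}\right) = 16335 - \frac{3898}{3} = \frac{45107}{3}$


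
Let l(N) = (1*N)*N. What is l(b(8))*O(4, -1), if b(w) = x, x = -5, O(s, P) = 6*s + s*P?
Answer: 500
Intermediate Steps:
O(s, P) = 6*s + P*s
b(w) = -5
l(N) = N² (l(N) = N*N = N²)
l(b(8))*O(4, -1) = (-5)²*(4*(6 - 1)) = 25*(4*5) = 25*20 = 500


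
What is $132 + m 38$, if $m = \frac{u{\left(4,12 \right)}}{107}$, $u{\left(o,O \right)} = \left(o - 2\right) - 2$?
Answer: $132$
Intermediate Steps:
$u{\left(o,O \right)} = -4 + o$ ($u{\left(o,O \right)} = \left(-2 + o\right) - 2 = -4 + o$)
$m = 0$ ($m = \frac{-4 + 4}{107} = 0 \cdot \frac{1}{107} = 0$)
$132 + m 38 = 132 + 0 \cdot 38 = 132 + 0 = 132$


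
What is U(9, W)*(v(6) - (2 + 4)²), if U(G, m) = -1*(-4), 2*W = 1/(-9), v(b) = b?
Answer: -120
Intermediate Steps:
W = -1/18 (W = (½)/(-9) = (½)*(-⅑) = -1/18 ≈ -0.055556)
U(G, m) = 4
U(9, W)*(v(6) - (2 + 4)²) = 4*(6 - (2 + 4)²) = 4*(6 - 1*6²) = 4*(6 - 1*36) = 4*(6 - 36) = 4*(-30) = -120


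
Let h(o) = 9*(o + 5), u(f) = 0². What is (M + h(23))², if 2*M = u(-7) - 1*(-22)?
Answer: 69169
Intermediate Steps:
u(f) = 0
h(o) = 45 + 9*o (h(o) = 9*(5 + o) = 45 + 9*o)
M = 11 (M = (0 - 1*(-22))/2 = (0 + 22)/2 = (½)*22 = 11)
(M + h(23))² = (11 + (45 + 9*23))² = (11 + (45 + 207))² = (11 + 252)² = 263² = 69169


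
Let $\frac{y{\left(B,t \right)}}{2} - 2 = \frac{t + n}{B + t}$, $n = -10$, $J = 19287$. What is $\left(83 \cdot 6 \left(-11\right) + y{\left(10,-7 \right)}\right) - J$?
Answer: $- \frac{74317}{3} \approx -24772.0$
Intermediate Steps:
$y{\left(B,t \right)} = 4 + \frac{2 \left(-10 + t\right)}{B + t}$ ($y{\left(B,t \right)} = 4 + 2 \frac{t - 10}{B + t} = 4 + 2 \frac{-10 + t}{B + t} = 4 + \frac{2 \left(-10 + t\right)}{B + t}$)
$\left(83 \cdot 6 \left(-11\right) + y{\left(10,-7 \right)}\right) - J = \left(83 \cdot 6 \left(-11\right) + \frac{2 \left(-10 + 2 \cdot 10 + 3 \left(-7\right)\right)}{10 - 7}\right) - 19287 = \left(83 \left(-66\right) + \frac{2 \left(-10 + 20 - 21\right)}{3}\right) - 19287 = \left(-5478 + 2 \cdot \frac{1}{3} \left(-11\right)\right) - 19287 = \left(-5478 - \frac{22}{3}\right) - 19287 = - \frac{16456}{3} - 19287 = - \frac{74317}{3}$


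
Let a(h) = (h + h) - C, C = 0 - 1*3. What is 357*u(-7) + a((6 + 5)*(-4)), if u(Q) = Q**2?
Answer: 17408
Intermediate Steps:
C = -3 (C = 0 - 3 = -3)
a(h) = 3 + 2*h (a(h) = (h + h) - 1*(-3) = 2*h + 3 = 3 + 2*h)
357*u(-7) + a((6 + 5)*(-4)) = 357*(-7)**2 + (3 + 2*((6 + 5)*(-4))) = 357*49 + (3 + 2*(11*(-4))) = 17493 + (3 + 2*(-44)) = 17493 + (3 - 88) = 17493 - 85 = 17408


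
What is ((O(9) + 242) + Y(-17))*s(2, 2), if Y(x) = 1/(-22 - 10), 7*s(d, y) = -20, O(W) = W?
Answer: -40155/56 ≈ -717.05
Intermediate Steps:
s(d, y) = -20/7 (s(d, y) = (⅐)*(-20) = -20/7)
Y(x) = -1/32 (Y(x) = 1/(-32) = -1/32)
((O(9) + 242) + Y(-17))*s(2, 2) = ((9 + 242) - 1/32)*(-20/7) = (251 - 1/32)*(-20/7) = (8031/32)*(-20/7) = -40155/56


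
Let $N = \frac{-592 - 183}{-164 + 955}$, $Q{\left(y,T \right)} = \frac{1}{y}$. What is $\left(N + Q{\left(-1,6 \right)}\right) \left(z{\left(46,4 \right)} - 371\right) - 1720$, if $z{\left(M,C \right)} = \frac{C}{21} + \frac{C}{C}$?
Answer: $- \frac{5469788}{5537} \approx -987.86$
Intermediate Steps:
$z{\left(M,C \right)} = 1 + \frac{C}{21}$ ($z{\left(M,C \right)} = C \frac{1}{21} + 1 = \frac{C}{21} + 1 = 1 + \frac{C}{21}$)
$N = - \frac{775}{791} \approx -0.97977$
$\left(N + Q{\left(-1,6 \right)}\right) \left(z{\left(46,4 \right)} - 371\right) - 1720 = \left(- \frac{775}{791} + \frac{1}{-1}\right) \left(\left(1 + \frac{1}{21} \cdot 4\right) - 371\right) - 1720 = \left(- \frac{775}{791} - 1\right) \left(\left(1 + \frac{4}{21}\right) - 371\right) - 1720 = - \frac{1566 \left(\frac{25}{21} - 371\right)}{791} - 1720 = \left(- \frac{1566}{791}\right) \left(- \frac{7766}{21}\right) - 1720 = \frac{4053852}{5537} - 1720 = - \frac{5469788}{5537}$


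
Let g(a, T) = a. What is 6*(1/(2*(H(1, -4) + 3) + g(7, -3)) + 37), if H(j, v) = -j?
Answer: 2448/11 ≈ 222.55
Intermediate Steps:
6*(1/(2*(H(1, -4) + 3) + g(7, -3)) + 37) = 6*(1/(2*(-1*1 + 3) + 7) + 37) = 6*(1/(2*(-1 + 3) + 7) + 37) = 6*(1/(2*2 + 7) + 37) = 6*(1/(4 + 7) + 37) = 6*(1/11 + 37) = 6*(408/11) = 2448/11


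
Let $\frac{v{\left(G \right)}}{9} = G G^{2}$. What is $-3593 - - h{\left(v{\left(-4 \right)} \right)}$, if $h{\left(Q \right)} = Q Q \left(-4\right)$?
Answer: $-1330697$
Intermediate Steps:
$v{\left(G \right)} = 9 G^{3}$ ($v{\left(G \right)} = 9 G G^{2} = 9 G^{3}$)
$h{\left(Q \right)} = - 4 Q^{2}$ ($h{\left(Q \right)} = Q^{2} \left(-4\right) = - 4 Q^{2}$)
$-3593 - - h{\left(v{\left(-4 \right)} \right)} = -3593 - - \left(-4\right) \left(9 \left(-4\right)^{3}\right)^{2} = -3593 - - \left(-4\right) \left(9 \left(-64\right)\right)^{2} = -3593 - - \left(-4\right) \left(-576\right)^{2} = -3593 - - \left(-4\right) 331776 = -3593 - \left(-1\right) \left(-1327104\right) = -3593 - 1327104 = -1330697$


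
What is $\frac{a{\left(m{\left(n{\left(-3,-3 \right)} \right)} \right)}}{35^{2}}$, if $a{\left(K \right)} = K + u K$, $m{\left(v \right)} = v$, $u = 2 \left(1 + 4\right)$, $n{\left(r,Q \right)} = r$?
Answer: $- \frac{33}{1225} \approx -0.026939$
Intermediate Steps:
$u = 10$ ($u = 2 \cdot 5 = 10$)
$a{\left(K \right)} = 11 K$ ($a{\left(K \right)} = K + 10 K = 11 K$)
$\frac{a{\left(m{\left(n{\left(-3,-3 \right)} \right)} \right)}}{35^{2}} = \frac{11 \left(-3\right)}{35^{2}} = - \frac{33}{1225}$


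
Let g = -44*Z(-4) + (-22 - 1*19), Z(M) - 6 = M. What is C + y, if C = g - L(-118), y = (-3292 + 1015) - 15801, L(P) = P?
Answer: -18089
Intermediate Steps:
Z(M) = 6 + M
g = -129 (g = -44*(6 - 4) + (-22 - 1*19) = -44*2 + (-22 - 19) = -88 - 41 = -129)
y = -18078 (y = -2277 - 15801 = -18078)
C = -11 (C = -129 - 1*(-118) = -129 + 118 = -11)
C + y = -11 - 18078 = -18089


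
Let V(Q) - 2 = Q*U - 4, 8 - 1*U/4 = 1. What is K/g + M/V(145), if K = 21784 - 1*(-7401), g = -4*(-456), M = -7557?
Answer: 52324381/3700896 ≈ 14.138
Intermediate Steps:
g = 1824
K = 29185 (K = 21784 + 7401 = 29185)
U = 28 (U = 32 - 4*1 = 32 - 4 = 28)
V(Q) = -2 + 28*Q (V(Q) = 2 + (Q*28 - 4) = 2 + (28*Q - 4) = 2 + (-4 + 28*Q) = -2 + 28*Q)
K/g + M/V(145) = 29185/1824 - 7557/(-2 + 28*145) = 29185*(1/1824) - 7557/(-2 + 4060) = 29185/1824 - 7557/4058 = 52324381/3700896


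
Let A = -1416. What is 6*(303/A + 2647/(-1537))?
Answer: -4213863/362732 ≈ -11.617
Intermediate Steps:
6*(303/A + 2647/(-1537)) = 6*(303/(-1416) + 2647/(-1537)) = 6*(303*(-1/1416) + 2647*(-1/1537)) = 6*(-101/472 - 2647/1537) = 6*(-1404621/725464) = -4213863/362732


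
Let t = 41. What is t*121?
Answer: 4961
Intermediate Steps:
t*121 = 41*121 = 4961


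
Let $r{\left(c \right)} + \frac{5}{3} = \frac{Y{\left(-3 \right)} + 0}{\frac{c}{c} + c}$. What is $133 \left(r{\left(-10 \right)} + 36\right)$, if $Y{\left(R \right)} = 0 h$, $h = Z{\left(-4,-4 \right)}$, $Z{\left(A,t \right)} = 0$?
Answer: $\frac{13699}{3} \approx 4566.3$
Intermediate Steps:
$h = 0$
$Y{\left(R \right)} = 0$ ($Y{\left(R \right)} = 0 \cdot 0 = 0$)
$r{\left(c \right)} = - \frac{5}{3}$ ($r{\left(c \right)} = - \frac{5}{3} + \frac{0 + 0}{\frac{c}{c} + c} = - \frac{5}{3} + \frac{0}{1 + c} = - \frac{5}{3} + 0 = - \frac{5}{3}$)
$133 \left(r{\left(-10 \right)} + 36\right) = 133 \left(- \frac{5}{3} + 36\right) = 133 \cdot \frac{103}{3} = \frac{13699}{3}$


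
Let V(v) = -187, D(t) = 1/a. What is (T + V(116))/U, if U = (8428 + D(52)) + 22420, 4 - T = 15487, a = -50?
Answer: -783500/1542399 ≈ -0.50797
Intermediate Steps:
D(t) = -1/50 (D(t) = 1/(-50) = -1/50)
T = -15483 (T = 4 - 1*15487 = 4 - 15487 = -15483)
U = 1542399/50 (U = (8428 - 1/50) + 22420 = 421399/50 + 22420 = 1542399/50 ≈ 30848.)
(T + V(116))/U = (-15483 - 187)/(1542399/50) = -15670*50/1542399 = -783500/1542399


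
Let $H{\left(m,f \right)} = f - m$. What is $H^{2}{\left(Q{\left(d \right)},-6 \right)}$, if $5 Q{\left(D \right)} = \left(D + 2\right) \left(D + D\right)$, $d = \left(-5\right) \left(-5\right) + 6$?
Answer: $\frac{4309776}{25} \approx 1.7239 \cdot 10^{5}$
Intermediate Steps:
$d = 31$ ($d = 25 + 6 = 31$)
$Q{\left(D \right)} = \frac{2 D \left(2 + D\right)}{5}$ ($Q{\left(D \right)} = \frac{\left(D + 2\right) \left(D + D\right)}{5} = \frac{\left(2 + D\right) 2 D}{5} = \frac{2 D \left(2 + D\right)}{5}$)
$H^{2}{\left(Q{\left(d \right)},-6 \right)} = \left(-6 - \frac{2}{5} \cdot 31 \left(2 + 31\right)\right)^{2} = \left(-6 - \frac{2}{5} \cdot 31 \cdot 33\right)^{2} = \left(-6 - \frac{2046}{5}\right)^{2} = \left(- \frac{2076}{5}\right)^{2} = \frac{4309776}{25}$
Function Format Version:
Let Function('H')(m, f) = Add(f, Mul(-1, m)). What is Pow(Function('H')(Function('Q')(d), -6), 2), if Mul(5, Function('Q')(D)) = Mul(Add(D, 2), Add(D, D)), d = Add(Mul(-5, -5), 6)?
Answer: Rational(4309776, 25) ≈ 1.7239e+5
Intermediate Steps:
d = 31 (d = Add(25, 6) = 31)
Function('Q')(D) = Mul(Rational(2, 5), D, Add(2, D)) (Function('Q')(D) = Mul(Rational(1, 5), Mul(Add(D, 2), Add(D, D))) = Mul(Rational(1, 5), Mul(Add(2, D), Mul(2, D))) = Mul(Rational(1, 5), Mul(2, D, Add(2, D))) = Mul(Rational(2, 5), D, Add(2, D)))
Pow(Function('H')(Function('Q')(d), -6), 2) = Pow(Add(-6, Mul(-1, Mul(Rational(2, 5), 31, Add(2, 31)))), 2) = Pow(Add(-6, Mul(-1, Mul(Rational(2, 5), 31, 33))), 2) = Pow(Add(-6, Mul(-1, Rational(2046, 5))), 2) = Pow(Add(-6, Rational(-2046, 5)), 2) = Pow(Rational(-2076, 5), 2) = Rational(4309776, 25)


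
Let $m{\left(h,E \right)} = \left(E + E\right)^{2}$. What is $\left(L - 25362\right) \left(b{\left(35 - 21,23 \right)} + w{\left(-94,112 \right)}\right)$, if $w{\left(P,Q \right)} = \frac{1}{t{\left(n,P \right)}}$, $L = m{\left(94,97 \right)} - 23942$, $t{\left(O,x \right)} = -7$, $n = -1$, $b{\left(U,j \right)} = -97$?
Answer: $\frac{7934240}{7} \approx 1.1335 \cdot 10^{6}$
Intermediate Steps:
$m{\left(h,E \right)} = 4 E^{2}$ ($m{\left(h,E \right)} = \left(2 E\right)^{2} = 4 E^{2}$)
$L = 13694$ ($L = 4 \cdot 97^{2} - 23942 = 4 \cdot 9409 - 23942 = 37636 - 23942 = 13694$)
$w{\left(P,Q \right)} = - \frac{1}{7}$ ($w{\left(P,Q \right)} = \frac{1}{-7} = - \frac{1}{7}$)
$\left(L - 25362\right) \left(b{\left(35 - 21,23 \right)} + w{\left(-94,112 \right)}\right) = \left(13694 - 25362\right) \left(-97 - \frac{1}{7}\right) = \left(-11668\right) \left(- \frac{680}{7}\right) = \frac{7934240}{7}$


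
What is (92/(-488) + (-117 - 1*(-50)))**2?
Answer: 67190809/14884 ≈ 4514.3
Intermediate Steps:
(92/(-488) + (-117 - 1*(-50)))**2 = (92*(-1/488) + (-117 + 50))**2 = (-23/122 - 67)**2 = (-8197/122)**2 = 67190809/14884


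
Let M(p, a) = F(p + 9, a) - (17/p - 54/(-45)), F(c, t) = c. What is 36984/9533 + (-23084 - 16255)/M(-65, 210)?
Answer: 24513092439/35281633 ≈ 694.78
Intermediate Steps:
M(p, a) = 39/5 + p - 17/p (M(p, a) = (p + 9) - (17/p - 54/(-45)) = (9 + p) - (17/p - 54*(-1/45)) = (9 + p) - (17/p + 6/5) = (9 + p) - (6/5 + 17/p) = (9 + p) + (-6/5 - 17/p) = 39/5 + p - 17/p)
36984/9533 + (-23084 - 16255)/M(-65, 210) = 36984/9533 + (-23084 - 16255)/(39/5 - 65 - 17/(-65)) = 36984*(1/9533) - 39339/(39/5 - 65 - 17*(-1/65)) = 36984/9533 - 39339/(39/5 - 65 + 17/65) = 36984/9533 - 39339/(-3701/65) = 36984/9533 - 39339*(-65/3701) = 36984/9533 + 2557035/3701 = 24513092439/35281633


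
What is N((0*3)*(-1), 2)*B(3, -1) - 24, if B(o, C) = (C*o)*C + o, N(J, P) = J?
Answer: -24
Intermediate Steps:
B(o, C) = o + o*C**2 (B(o, C) = o*C**2 + o = o + o*C**2)
N((0*3)*(-1), 2)*B(3, -1) - 24 = ((0*3)*(-1))*(3*(1 + (-1)**2)) - 24 = (0*(-1))*(3*(1 + 1)) - 24 = 0*(3*2) - 24 = 0*6 - 24 = 0 - 24 = -24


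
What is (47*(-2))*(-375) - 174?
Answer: 35076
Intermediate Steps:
(47*(-2))*(-375) - 174 = -94*(-375) - 174 = 35250 - 174 = 35076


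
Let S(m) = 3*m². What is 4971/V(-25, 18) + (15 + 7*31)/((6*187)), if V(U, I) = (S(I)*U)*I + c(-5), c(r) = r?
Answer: 47950249/245384205 ≈ 0.19541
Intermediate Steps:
V(U, I) = -5 + 3*U*I³ (V(U, I) = ((3*I²)*U)*I - 5 = (3*U*I²)*I - 5 = 3*U*I³ - 5 = -5 + 3*U*I³)
4971/V(-25, 18) + (15 + 7*31)/((6*187)) = 4971/(-5 + 3*(-25)*18³) + (15 + 7*31)/((6*187)) = 4971/(-5 + 3*(-25)*5832) + (15 + 217)/1122 = 4971/(-5 - 437400) + 232*(1/1122) = 4971/(-437405) + 116/561 = 4971*(-1/437405) + 116/561 = -4971/437405 + 116/561 = 47950249/245384205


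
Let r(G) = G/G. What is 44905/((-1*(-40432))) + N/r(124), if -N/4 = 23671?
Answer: -546888369/5776 ≈ -94683.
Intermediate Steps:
N = -94684 (N = -4*23671 = -94684)
r(G) = 1
44905/((-1*(-40432))) + N/r(124) = 44905/((-1*(-40432))) - 94684/1 = 44905/40432 - 94684*1 = 44905*(1/40432) - 94684 = 6415/5776 - 94684 = -546888369/5776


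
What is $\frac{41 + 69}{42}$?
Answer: $\frac{55}{21} \approx 2.619$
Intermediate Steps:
$\frac{41 + 69}{42} = 110 \cdot \frac{1}{42} = \frac{55}{21}$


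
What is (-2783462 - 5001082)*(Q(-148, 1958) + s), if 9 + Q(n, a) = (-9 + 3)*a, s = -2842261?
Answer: 22217228697792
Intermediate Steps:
Q(n, a) = -9 - 6*a (Q(n, a) = -9 + (-9 + 3)*a = -9 - 6*a)
(-2783462 - 5001082)*(Q(-148, 1958) + s) = (-2783462 - 5001082)*((-9 - 6*1958) - 2842261) = -7784544*((-9 - 11748) - 2842261) = -7784544*(-11757 - 2842261) = -7784544*(-2854018) = 22217228697792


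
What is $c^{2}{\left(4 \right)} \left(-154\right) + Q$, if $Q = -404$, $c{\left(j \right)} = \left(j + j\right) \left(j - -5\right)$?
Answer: $-798740$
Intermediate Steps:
$c{\left(j \right)} = 2 j \left(5 + j\right)$ ($c{\left(j \right)} = 2 j \left(j + 5\right) = 2 j \left(5 + j\right)$)
$c^{2}{\left(4 \right)} \left(-154\right) + Q = \left(2 \cdot 4 \left(5 + 4\right)\right)^{2} \left(-154\right) - 404 = \left(2 \cdot 4 \cdot 9\right)^{2} \left(-154\right) - 404 = 72^{2} \left(-154\right) - 404 = 5184 \left(-154\right) - 404 = -798336 - 404 = -798740$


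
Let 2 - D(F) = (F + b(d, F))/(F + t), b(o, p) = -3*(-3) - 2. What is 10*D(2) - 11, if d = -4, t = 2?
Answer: -27/2 ≈ -13.500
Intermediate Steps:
b(o, p) = 7 (b(o, p) = 9 - 2 = 7)
D(F) = 2 - (7 + F)/(2 + F) (D(F) = 2 - (F + 7)/(F + 2) = 2 - (7 + F)/(2 + F))
10*D(2) - 11 = 10*((-3 + 2)/(2 + 2)) - 11 = 10*(-1/4) - 11 = 10*((¼)*(-1)) - 11 = 10*(-¼) - 11 = -5/2 - 11 = -27/2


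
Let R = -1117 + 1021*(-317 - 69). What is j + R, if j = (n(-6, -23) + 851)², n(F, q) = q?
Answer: 290361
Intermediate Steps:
R = -395223 (R = -1117 + 1021*(-386) = -1117 - 394106 = -395223)
j = 685584 (j = (-23 + 851)² = 828² = 685584)
j + R = 685584 - 395223 = 290361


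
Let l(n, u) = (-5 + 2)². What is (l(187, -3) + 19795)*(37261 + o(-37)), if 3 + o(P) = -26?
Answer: 737342528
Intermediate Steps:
o(P) = -29 (o(P) = -3 - 26 = -29)
l(n, u) = 9 (l(n, u) = (-3)² = 9)
(l(187, -3) + 19795)*(37261 + o(-37)) = (9 + 19795)*(37261 - 29) = 19804*37232 = 737342528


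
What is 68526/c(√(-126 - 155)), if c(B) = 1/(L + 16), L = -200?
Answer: -12608784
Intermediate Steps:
c(B) = -1/184 (c(B) = 1/(-200 + 16) = 1/(-184) = -1/184)
68526/c(√(-126 - 155)) = 68526/(-1/184) = 68526*(-184) = -12608784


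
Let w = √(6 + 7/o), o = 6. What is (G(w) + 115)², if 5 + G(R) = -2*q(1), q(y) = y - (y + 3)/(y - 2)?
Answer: 10000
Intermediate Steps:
q(y) = y - (3 + y)/(-2 + y)
w = √258/6 (w = √(6 + 7/6) = √(43/6) = √258/6 ≈ 2.6771)
G(R) = -15 (G(R) = -5 - 2*(-3 + 1² - 3*1)/(-2 + 1) = -5 - 2*(-3 + 1 - 3)/(-1) = -5 - (-2)*(-5) = -5 - 2*5 = -5 - 10 = -15)
(G(w) + 115)² = (-15 + 115)² = 100² = 10000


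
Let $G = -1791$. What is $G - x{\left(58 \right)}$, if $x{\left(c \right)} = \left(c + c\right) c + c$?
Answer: $-8577$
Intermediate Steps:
$x{\left(c \right)} = c + 2 c^{2}$ ($x{\left(c \right)} = 2 c c + c = 2 c^{2} + c = c + 2 c^{2}$)
$G - x{\left(58 \right)} = -1791 - 58 \left(1 + 2 \cdot 58\right) = -1791 - 58 \left(1 + 116\right) = -1791 - 58 \cdot 117 = -1791 - 6786 = -8577$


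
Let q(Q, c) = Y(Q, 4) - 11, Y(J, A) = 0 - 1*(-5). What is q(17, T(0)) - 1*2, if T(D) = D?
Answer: -8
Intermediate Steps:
Y(J, A) = 5 (Y(J, A) = 0 + 5 = 5)
q(Q, c) = -6 (q(Q, c) = 5 - 11 = -6)
q(17, T(0)) - 1*2 = -6 - 1*2 = -6 - 2 = -8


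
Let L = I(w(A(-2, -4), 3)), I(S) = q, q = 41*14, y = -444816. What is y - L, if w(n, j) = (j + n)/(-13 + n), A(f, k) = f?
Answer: -445390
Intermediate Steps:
w(n, j) = (j + n)/(-13 + n)
q = 574
I(S) = 574
L = 574
y - L = -444816 - 1*574 = -444816 - 574 = -445390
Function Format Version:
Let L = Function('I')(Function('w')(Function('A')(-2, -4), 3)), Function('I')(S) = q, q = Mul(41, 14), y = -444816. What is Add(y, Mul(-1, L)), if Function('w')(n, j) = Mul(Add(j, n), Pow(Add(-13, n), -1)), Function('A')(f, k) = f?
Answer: -445390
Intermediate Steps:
Function('w')(n, j) = Mul(Pow(Add(-13, n), -1), Add(j, n))
q = 574
Function('I')(S) = 574
L = 574
Add(y, Mul(-1, L)) = Add(-444816, Mul(-1, 574)) = Add(-444816, -574) = -445390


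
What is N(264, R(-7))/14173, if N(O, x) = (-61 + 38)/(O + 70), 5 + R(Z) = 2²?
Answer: -23/4733782 ≈ -4.8587e-6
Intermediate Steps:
R(Z) = -1 (R(Z) = -5 + 2² = -5 + 4 = -1)
N(O, x) = -23/(70 + O)
N(264, R(-7))/14173 = -23/(70 + 264)/14173 = -23/334*(1/14173) = -23*1/334*(1/14173) = -23/334*1/14173 = -23/4733782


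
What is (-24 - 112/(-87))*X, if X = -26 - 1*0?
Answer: 51376/87 ≈ 590.53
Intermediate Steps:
X = -26 (X = -26 + 0 = -26)
(-24 - 112/(-87))*X = (-24 - 112/(-87))*(-26) = (-24 - 112*(-1/87))*(-26) = (-24 + 112/87)*(-26) = -1976/87*(-26) = 51376/87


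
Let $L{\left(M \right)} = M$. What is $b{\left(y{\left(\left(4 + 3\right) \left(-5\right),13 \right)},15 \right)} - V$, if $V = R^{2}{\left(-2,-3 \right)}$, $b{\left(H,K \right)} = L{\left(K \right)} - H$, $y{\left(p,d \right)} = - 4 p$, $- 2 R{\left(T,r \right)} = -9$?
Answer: $- \frac{581}{4} \approx -145.25$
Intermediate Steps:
$R{\left(T,r \right)} = \frac{9}{2}$ ($R{\left(T,r \right)} = \left(- \frac{1}{2}\right) \left(-9\right) = \frac{9}{2}$)
$b{\left(H,K \right)} = K - H$
$V = \frac{81}{4}$ ($V = \left(\frac{9}{2}\right)^{2} = \frac{81}{4} \approx 20.25$)
$b{\left(y{\left(\left(4 + 3\right) \left(-5\right),13 \right)},15 \right)} - V = \left(15 - - 4 \left(4 + 3\right) \left(-5\right)\right) - \frac{81}{4} = \left(15 - - 4 \cdot 7 \left(-5\right)\right) - \frac{81}{4} = \left(15 - \left(-4\right) \left(-35\right)\right) - \frac{81}{4} = \left(15 - 140\right) - \frac{81}{4} = -125 - \frac{81}{4} = - \frac{581}{4}$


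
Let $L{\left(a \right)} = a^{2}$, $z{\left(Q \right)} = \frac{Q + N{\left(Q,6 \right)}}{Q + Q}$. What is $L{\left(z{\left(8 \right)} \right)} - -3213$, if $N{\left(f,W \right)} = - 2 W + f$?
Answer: $\frac{51409}{16} \approx 3213.1$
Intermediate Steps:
$N{\left(f,W \right)} = f - 2 W$
$z{\left(Q \right)} = \frac{-12 + 2 Q}{2 Q}$ ($z{\left(Q \right)} = \frac{Q + \left(Q - 12\right)}{Q + Q} = \frac{Q + \left(Q - 12\right)}{2 Q} = \left(Q + \left(-12 + Q\right)\right) \frac{1}{2 Q} = \left(-12 + 2 Q\right) \frac{1}{2 Q} = \frac{-12 + 2 Q}{2 Q}$)
$L{\left(z{\left(8 \right)} \right)} - -3213 = \left(\frac{-6 + 8}{8}\right)^{2} - -3213 = \left(\frac{1}{8} \cdot 2\right)^{2} + 3213 = \left(\frac{1}{4}\right)^{2} + 3213 = \frac{1}{16} + 3213 = \frac{51409}{16}$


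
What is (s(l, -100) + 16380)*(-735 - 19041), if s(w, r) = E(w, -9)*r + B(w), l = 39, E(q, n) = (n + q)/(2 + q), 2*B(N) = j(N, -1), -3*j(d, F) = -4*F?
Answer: -13221297536/41 ≈ -3.2247e+8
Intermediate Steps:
j(d, F) = 4*F/3 (j(d, F) = -(-4)*F/3 = 4*F/3)
B(N) = -⅔ (B(N) = ((4/3)*(-1))/2 = (½)*(-4/3) = -⅔)
E(q, n) = (n + q)/(2 + q)
s(w, r) = -⅔ + r*(-9 + w)/(2 + w) (s(w, r) = ((-9 + w)/(2 + w))*r - ⅔ = r*(-9 + w)/(2 + w) - ⅔ = -⅔ + r*(-9 + w)/(2 + w))
(s(l, -100) + 16380)*(-735 - 19041) = ((-4 - 2*39 + 3*(-100)*(-9 + 39))/(3*(2 + 39)) + 16380)*(-735 - 19041) = ((⅓)*(-4 - 78 + 3*(-100)*30)/41 + 16380)*(-19776) = ((⅓)*(1/41)*(-4 - 78 - 9000) + 16380)*(-19776) = ((⅓)*(1/41)*(-9082) + 16380)*(-19776) = (-9082/123 + 16380)*(-19776) = (2005658/123)*(-19776) = -13221297536/41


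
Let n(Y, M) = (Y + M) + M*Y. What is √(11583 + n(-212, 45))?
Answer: 2*√469 ≈ 43.313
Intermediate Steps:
n(Y, M) = M + Y + M*Y (n(Y, M) = (M + Y) + M*Y = M + Y + M*Y)
√(11583 + n(-212, 45)) = √(11583 + (45 - 212 + 45*(-212))) = √(11583 + (45 - 212 - 9540)) = √(11583 - 9707) = √1876 = 2*√469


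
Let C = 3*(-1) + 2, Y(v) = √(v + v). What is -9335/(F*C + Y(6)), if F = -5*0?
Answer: -9335*√3/6 ≈ -2694.8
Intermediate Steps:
Y(v) = √2*√v (Y(v) = √(2*v) = √2*√v)
F = 0
C = -1 (C = -3 + 2 = -1)
-9335/(F*C + Y(6)) = -9335/(0*(-1) + √2*√6) = -9335/(0 + 2*√3) = -9335*√3/6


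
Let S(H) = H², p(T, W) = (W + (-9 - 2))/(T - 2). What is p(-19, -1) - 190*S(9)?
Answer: -107726/7 ≈ -15389.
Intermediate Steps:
p(T, W) = (-11 + W)/(-2 + T) (p(T, W) = (W - 11)/(-2 + T) = (-11 + W)/(-2 + T))
p(-19, -1) - 190*S(9) = (-11 - 1)/(-2 - 19) - 190*9² = -12/(-21) - 190*81 = -1/21*(-12) - 15390 = 4/7 - 15390 = -107726/7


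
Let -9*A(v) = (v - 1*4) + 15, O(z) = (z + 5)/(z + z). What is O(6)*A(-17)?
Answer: 11/18 ≈ 0.61111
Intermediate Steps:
O(z) = (5 + z)/(2*z) (O(z) = (5 + z)/((2*z)) = (5 + z)*(1/(2*z)) = (5 + z)/(2*z))
A(v) = -11/9 - v/9 (A(v) = -((v - 1*4) + 15)/9 = -((v - 4) + 15)/9 = -((-4 + v) + 15)/9 = -(11 + v)/9 = -11/9 - v/9)
O(6)*A(-17) = ((1/2)*(5 + 6)/6)*(-11/9 - 1/9*(-17)) = ((1/2)*(1/6)*11)*(-11/9 + 17/9) = (11/12)*(2/3) = 11/18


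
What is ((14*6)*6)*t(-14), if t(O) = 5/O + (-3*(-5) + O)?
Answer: 324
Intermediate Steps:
t(O) = 15 + O + 5/O (t(O) = 5/O + (15 + O) = 15 + O + 5/O)
((14*6)*6)*t(-14) = ((14*6)*6)*(15 - 14 + 5/(-14)) = (84*6)*(15 - 14 + 5*(-1/14)) = 504*(15 - 14 - 5/14) = 504*(9/14) = 324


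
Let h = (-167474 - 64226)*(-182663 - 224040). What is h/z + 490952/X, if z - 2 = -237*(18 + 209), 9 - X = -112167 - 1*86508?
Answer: -4680644967065914/2672150787 ≈ -1.7516e+6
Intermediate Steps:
X = 198684 (X = 9 - (-112167 - 1*86508) = 9 - (-112167 - 86508) = 9 - 1*(-198675) = 9 + 198675 = 198684)
z = -53797 (z = 2 - 237*(18 + 209) = 2 - 237*227 = 2 - 53799 = -53797)
h = 94233085100 (h = -231700*(-406703) = 94233085100)
h/z + 490952/X = 94233085100/(-53797) + 490952/198684 = 94233085100*(-1/53797) + 490952*(1/198684) = -94233085100/53797 + 122738/49671 = -4680644967065914/2672150787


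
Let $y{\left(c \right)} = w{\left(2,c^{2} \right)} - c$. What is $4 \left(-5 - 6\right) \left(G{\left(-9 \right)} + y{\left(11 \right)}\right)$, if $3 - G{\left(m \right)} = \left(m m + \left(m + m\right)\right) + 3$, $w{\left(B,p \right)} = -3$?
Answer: $3388$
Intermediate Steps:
$y{\left(c \right)} = -3 - c$
$G{\left(m \right)} = - m^{2} - 2 m$ ($G{\left(m \right)} = 3 - \left(\left(m m + \left(m + m\right)\right) + 3\right) = 3 - \left(\left(m^{2} + 2 m\right) + 3\right) = 3 - \left(3 + m^{2} + 2 m\right) = - m^{2} - 2 m$)
$4 \left(-5 - 6\right) \left(G{\left(-9 \right)} + y{\left(11 \right)}\right) = 4 \left(-5 - 6\right) \left(\left(-1\right) \left(-9\right) \left(2 - 9\right) - 14\right) = 4 \left(-11\right) \left(\left(-1\right) \left(-9\right) \left(-7\right) - 14\right) = - 44 \left(-63 - 14\right) = \left(-44\right) \left(-77\right) = 3388$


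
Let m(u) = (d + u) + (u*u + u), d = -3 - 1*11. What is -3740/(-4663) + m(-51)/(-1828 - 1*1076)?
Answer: -726595/13541352 ≈ -0.053657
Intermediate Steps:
d = -14 (d = -3 - 11 = -14)
m(u) = -14 + u² + 2*u (m(u) = (-14 + u) + (u*u + u) = (-14 + u) + (u² + u) = (-14 + u) + (u + u²) = -14 + u² + 2*u)
-3740/(-4663) + m(-51)/(-1828 - 1*1076) = -3740/(-4663) + (-14 + (-51)² + 2*(-51))/(-1828 - 1*1076) = -3740*(-1/4663) + (-14 + 2601 - 102)/(-1828 - 1076) = 3740/4663 + 2485/(-2904) = 3740/4663 + 2485*(-1/2904) = 3740/4663 - 2485/2904 = -726595/13541352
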